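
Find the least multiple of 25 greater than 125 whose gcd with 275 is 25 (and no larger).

150

Multiples of 25 above 125: 25·6, 25·7, … . Need the cofactor coprime to 275/25 = 11.
Checking s = 6, 7, … the first with gcd(s, 11) = 1 is s = 6, giving 150.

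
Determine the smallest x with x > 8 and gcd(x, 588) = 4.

16

Multiples of 4 above 8: 4·3, 4·4, … . Need the cofactor coprime to 588/4 = 147.
Checking s = 3, 4, … the first with gcd(s, 147) = 1 is s = 4, giving 16.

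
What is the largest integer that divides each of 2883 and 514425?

Euclid: 514425 = 178·2883 + 1251; 2883 = 2·1251 + 381; 1251 = 3·381 + 108; 381 = 3·108 + 57; 108 = 1·57 + 51; 57 = 1·51 + 6; 51 = 8·6 + 3; 6 = 2·3 + 0. Last nonzero remainder: 3.

3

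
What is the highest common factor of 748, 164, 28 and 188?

4

gcd(748, 164): 748 = 4·164 + 92; 164 = 1·92 + 72; 92 = 1·72 + 20; 72 = 3·20 + 12; 20 = 1·12 + 8; 12 = 1·8 + 4; 8 = 2·4 + 0 → 4
gcd(4, 28): 28 = 7·4 + 0 → 4
gcd(4, 188): 188 = 47·4 + 0 → 4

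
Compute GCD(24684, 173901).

24684 = 2² · 3 · 11² · 17
173901 = 3 · 7³ · 13²
Common: 3 = 3

3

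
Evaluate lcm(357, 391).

8211

357 = 3 · 7 · 17; 391 = 17 · 23
max exponents: 3 · 7 · 17 · 23 = 8211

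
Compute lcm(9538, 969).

486438

9538 = 2 · 19 · 251; 969 = 3 · 17 · 19
max exponents: 2 · 3 · 17 · 19 · 251 = 486438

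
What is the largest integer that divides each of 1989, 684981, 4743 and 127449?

gcd(1989, 684981): 684981 = 344·1989 + 765; 1989 = 2·765 + 459; 765 = 1·459 + 306; 459 = 1·306 + 153; 306 = 2·153 + 0 → 153
gcd(153, 4743): 4743 = 31·153 + 0 → 153
gcd(153, 127449): 127449 = 833·153 + 0 → 153

153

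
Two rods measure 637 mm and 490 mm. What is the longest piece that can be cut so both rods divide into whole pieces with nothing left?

49

Euclid: 637 = 1·490 + 147; 490 = 3·147 + 49; 147 = 3·49 + 0. Last nonzero remainder: 49.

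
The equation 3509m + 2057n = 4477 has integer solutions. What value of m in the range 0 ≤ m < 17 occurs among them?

gcd(3509, 2057) = 121 (Euclid: 3509 = 1·2057 + 1452; 2057 = 1·1452 + 605; 1452 = 2·605 + 242; 605 = 2·242 + 121; 242 = 2·121 + 0), and 121 | 4477.
Extended Euclid: 3509·(-7) + 2057·(12) = 121. Scale by 37: m₀ = -259.
General solution m = m₀ + 17t; reducing mod 17 gives m = 13 (and n = -20).

13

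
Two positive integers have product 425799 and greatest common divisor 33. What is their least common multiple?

gcd·lcm = product, so lcm = 425799/33 = 12903.

12903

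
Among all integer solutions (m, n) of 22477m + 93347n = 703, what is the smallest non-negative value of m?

gcd(22477, 93347) = 19 (Euclid: 93347 = 4·22477 + 3439; 22477 = 6·3439 + 1843; 3439 = 1·1843 + 1596; 1843 = 1·1596 + 247; 1596 = 6·247 + 114; 247 = 2·114 + 19; 114 = 6·19 + 0), and 19 | 703.
Extended Euclid: 22477·(760) + 93347·(-183) = 19. Scale by 37: m₀ = 28120.
General solution m = m₀ + 4913t; reducing mod 4913 gives m = 3555 (and n = -856).

3555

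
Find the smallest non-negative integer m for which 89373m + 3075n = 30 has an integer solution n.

Reduce mod 3075: 89373m ≡ 30 (mod 3075). With g = gcd(89373, 3075) = 3 dividing 30, divide through: 29791m ≡ 10 (mod 1025).
Since gcd(29791, 1025) = 1, m ≡ 10·(29791)⁻¹ ≡ 435 (mod 1025). Smallest non-negative: 435.

435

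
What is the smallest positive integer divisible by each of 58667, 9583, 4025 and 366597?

58667 = 7 · 17² · 29; 9583 = 7 · 37²; 4025 = 5² · 7 · 23; 366597 = 3² · 7 · 11 · 23²
lcm takes max exponent of each prime: 3² · 5² · 7 · 11 · 17² · 23² · 29 · 37² = 105154582665825

105154582665825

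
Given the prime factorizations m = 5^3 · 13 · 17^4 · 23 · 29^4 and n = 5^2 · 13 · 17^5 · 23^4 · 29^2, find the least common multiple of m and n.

max exponent per prime: 5^3 · 13 · 17^5 · 23^4 · 29^4 = 456668764899795657625

456668764899795657625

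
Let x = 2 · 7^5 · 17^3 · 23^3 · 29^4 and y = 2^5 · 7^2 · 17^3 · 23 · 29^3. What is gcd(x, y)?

270081395878

min exponent per shared prime: 2 · 7^2 · 17^3 · 23 · 29^3 = 270081395878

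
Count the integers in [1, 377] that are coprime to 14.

14 = 2·7. Inclusion–exclusion on these primes:
377 − ⌊377/2⌋ − ⌊377/7⌋ + ⌊377/14⌋ = 162

162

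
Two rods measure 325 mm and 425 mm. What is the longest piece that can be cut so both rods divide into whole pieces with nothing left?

25

325 = 5² · 13
425 = 5² · 17
Common: 5² = 25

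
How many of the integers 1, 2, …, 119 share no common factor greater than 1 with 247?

104

247 = 13·19. Inclusion–exclusion on these primes:
119 − ⌊119/13⌋ − ⌊119/19⌋ + ⌊119/247⌋ = 104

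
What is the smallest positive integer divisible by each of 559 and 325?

13975

559 = 13 · 43; 325 = 5² · 13
max exponents: 5² · 13 · 43 = 13975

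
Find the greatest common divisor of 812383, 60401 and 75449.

gcd(812383, 60401): 812383 = 13·60401 + 27170; 60401 = 2·27170 + 6061; 27170 = 4·6061 + 2926; 6061 = 2·2926 + 209; 2926 = 14·209 + 0 → 209
gcd(209, 75449): 75449 = 361·209 + 0 → 209

209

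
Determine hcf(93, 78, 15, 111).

93 = 3 · 31; 78 = 2 · 3 · 13; 15 = 3 · 5; 111 = 3 · 37
gcd takes min exponent of each prime: 3 = 3

3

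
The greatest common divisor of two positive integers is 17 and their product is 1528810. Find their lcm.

89930

gcd·lcm = product, so lcm = 1528810/17 = 89930.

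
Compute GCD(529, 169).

529 = 23²
169 = 13²
Common: 1 = 1

1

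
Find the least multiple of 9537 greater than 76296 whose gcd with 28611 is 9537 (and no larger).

95370

Multiples of 9537 above 76296: 9537·9, 9537·10, … . Need the cofactor coprime to 28611/9537 = 3.
Checking s = 9, 10, … the first with gcd(s, 3) = 1 is s = 10, giving 95370.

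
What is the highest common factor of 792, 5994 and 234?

18

gcd(792, 5994): 5994 = 7·792 + 450; 792 = 1·450 + 342; 450 = 1·342 + 108; 342 = 3·108 + 18; 108 = 6·18 + 0 → 18
gcd(18, 234): 234 = 13·18 + 0 → 18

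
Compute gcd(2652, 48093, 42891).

gcd(2652, 48093): 48093 = 18·2652 + 357; 2652 = 7·357 + 153; 357 = 2·153 + 51; 153 = 3·51 + 0 → 51
gcd(51, 42891): 42891 = 841·51 + 0 → 51

51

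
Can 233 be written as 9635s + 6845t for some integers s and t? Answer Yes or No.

By Bézout, 9635s + 6845t = 233 has integer solutions iff gcd(9635, 6845) | 233.
Euclid: 9635 = 1·6845 + 2790; 6845 = 2·2790 + 1265; 2790 = 2·1265 + 260; 1265 = 4·260 + 225; 260 = 1·225 + 35; 225 = 6·35 + 15; 35 = 2·15 + 5; 15 = 3·5 + 0. gcd = 5; 233 mod 5 = 3. No.

No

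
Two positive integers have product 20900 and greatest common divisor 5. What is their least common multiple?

4180

For any two positive integers, gcd × lcm equals their product. Hence lcm = 20900 / 5 = 4180.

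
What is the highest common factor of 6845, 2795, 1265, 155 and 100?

gcd(6845, 2795): 6845 = 2·2795 + 1255; 2795 = 2·1255 + 285; 1255 = 4·285 + 115; 285 = 2·115 + 55; 115 = 2·55 + 5; 55 = 11·5 + 0 → 5
gcd(5, 1265): 1265 = 253·5 + 0 → 5
gcd(5, 155): 155 = 31·5 + 0 → 5
gcd(5, 100): 100 = 20·5 + 0 → 5

5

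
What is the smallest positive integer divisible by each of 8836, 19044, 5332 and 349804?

lcm(8836, 19044) = 8836·19044/gcd = 168272784/4 = 42068196
lcm(42068196, 5332) = 42068196·5332/gcd = 224307621072/4 = 56076905268
lcm(56076905268, 349804) = 56076905268·349804/gcd = 19615925770367472/124 = 158192949761028

158192949761028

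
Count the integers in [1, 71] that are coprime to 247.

Prime factors of 247: 13, 19. Count integers ≤ 71 divisible by none of them.
By inclusion–exclusion: 71 − ⌊71/13⌋ − ⌊71/19⌋ + ⌊71/247⌋ = 63.

63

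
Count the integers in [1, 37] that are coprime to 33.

33 = 3·11. Inclusion–exclusion on these primes:
37 − ⌊37/3⌋ − ⌊37/11⌋ + ⌊37/33⌋ = 23

23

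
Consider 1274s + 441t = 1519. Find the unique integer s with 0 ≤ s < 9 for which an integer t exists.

5

Reduce mod 441: 1274s ≡ 1519 (mod 441). With g = gcd(1274, 441) = 49 dividing 1519, divide through: 26s ≡ 31 (mod 9).
Since gcd(26, 9) = 1, s ≡ 31·(26)⁻¹ ≡ 5 (mod 9). Smallest non-negative: 5.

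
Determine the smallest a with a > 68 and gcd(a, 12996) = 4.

Multiples of 4 above 68: 4·18, 4·19, … . Need the cofactor coprime to 12996/4 = 3249.
Checking s = 18, 19, … the first with gcd(s, 3249) = 1 is s = 20, giving 80.

80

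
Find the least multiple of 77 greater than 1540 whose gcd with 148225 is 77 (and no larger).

gcd(k, 148225) = 77 forces 77 | k; write k = 77s. Then gcd(77s, 77·1925) = 77·gcd(s, 1925), so need gcd(s, 1925) = 1.
77s > 1540 gives s ≥ 21. The least s ≥ 21 coprime to 1925 is 23, so k = 77·23 = 1771.

1771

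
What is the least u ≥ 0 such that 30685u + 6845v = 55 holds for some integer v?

1019

Reduce mod 6845: 30685u ≡ 55 (mod 6845). With g = gcd(30685, 6845) = 5 dividing 55, divide through: 6137u ≡ 11 (mod 1369).
Since gcd(6137, 1369) = 1, u ≡ 11·(6137)⁻¹ ≡ 1019 (mod 1369). Smallest non-negative: 1019.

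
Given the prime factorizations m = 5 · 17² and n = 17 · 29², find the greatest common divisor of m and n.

min exponent per shared prime: 17 = 17

17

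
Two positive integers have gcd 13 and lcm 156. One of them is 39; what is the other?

p·q = gcd·lcm = 13·156 = 2028, so q = 2028/39 = 52.

52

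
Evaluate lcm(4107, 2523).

gcd first: 4107 = 1·2523 + 1584; 2523 = 1·1584 + 939; 1584 = 1·939 + 645; 939 = 1·645 + 294; 645 = 2·294 + 57; 294 = 5·57 + 9; 57 = 6·9 + 3; 9 = 3·3 + 0 → gcd = 3
lcm = 4107·2523/gcd = 10361961/3 = 3453987

3453987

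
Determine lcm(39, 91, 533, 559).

481299

lcm(39, 91) = 39·91/gcd = 3549/13 = 273
lcm(273, 533) = 273·533/gcd = 145509/13 = 11193
lcm(11193, 559) = 11193·559/gcd = 6256887/13 = 481299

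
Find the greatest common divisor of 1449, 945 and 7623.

gcd(1449, 945): 1449 = 1·945 + 504; 945 = 1·504 + 441; 504 = 1·441 + 63; 441 = 7·63 + 0 → 63
gcd(63, 7623): 7623 = 121·63 + 0 → 63

63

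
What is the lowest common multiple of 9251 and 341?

286781

9251 = 11 · 29²; 341 = 11 · 31
max exponents: 11 · 29² · 31 = 286781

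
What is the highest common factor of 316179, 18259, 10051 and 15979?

gcd(316179, 18259): 316179 = 17·18259 + 5776; 18259 = 3·5776 + 931; 5776 = 6·931 + 190; 931 = 4·190 + 171; 190 = 1·171 + 19; 171 = 9·19 + 0 → 19
gcd(19, 10051): 10051 = 529·19 + 0 → 19
gcd(19, 15979): 15979 = 841·19 + 0 → 19

19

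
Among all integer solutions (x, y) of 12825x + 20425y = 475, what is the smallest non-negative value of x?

gcd(12825, 20425) = 475 (Euclid: 20425 = 1·12825 + 7600; 12825 = 1·7600 + 5225; 7600 = 1·5225 + 2375; 5225 = 2·2375 + 475; 2375 = 5·475 + 0), and 475 | 475.
Extended Euclid: 12825·(8) + 20425·(-5) = 475. Scale by 1: x₀ = 8.
General solution x = x₀ + 43t; reducing mod 43 gives x = 8 (and y = -5).

8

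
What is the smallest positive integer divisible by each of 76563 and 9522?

gcd first: 76563 = 8·9522 + 387; 9522 = 24·387 + 234; 387 = 1·234 + 153; 234 = 1·153 + 81; 153 = 1·81 + 72; 81 = 1·72 + 9; 72 = 8·9 + 0 → gcd = 9
lcm = 76563·9522/gcd = 729032886/9 = 81003654

81003654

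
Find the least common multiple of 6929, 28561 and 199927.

6929 = 13² · 41; 28561 = 13⁴; 199927 = 7 · 13⁴
lcm takes max exponent of each prime: 7 · 13⁴ · 41 = 8197007

8197007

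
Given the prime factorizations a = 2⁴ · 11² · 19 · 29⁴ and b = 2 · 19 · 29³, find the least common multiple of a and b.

26016624304

max exponent per prime: 2⁴ · 11² · 19 · 29⁴ = 26016624304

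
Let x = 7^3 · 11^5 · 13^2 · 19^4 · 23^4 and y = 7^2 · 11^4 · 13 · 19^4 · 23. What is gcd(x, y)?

min exponent per shared prime: 7^2 · 11^4 · 13 · 19^4 · 23 = 27954544028411

27954544028411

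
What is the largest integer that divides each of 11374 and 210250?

2

Euclid: 210250 = 18·11374 + 5518; 11374 = 2·5518 + 338; 5518 = 16·338 + 110; 338 = 3·110 + 8; 110 = 13·8 + 6; 8 = 1·6 + 2; 6 = 3·2 + 0. Last nonzero remainder: 2.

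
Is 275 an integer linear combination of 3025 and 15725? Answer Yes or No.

gcd(3025, 15725): 15725 = 5·3025 + 600; 3025 = 5·600 + 25; 600 = 24·25 + 0 → 25
25 divides 275, so a solution exists.

Yes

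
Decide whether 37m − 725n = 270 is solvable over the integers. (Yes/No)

Yes

gcd(37, 725): 725 = 19·37 + 22; 37 = 1·22 + 15; 22 = 1·15 + 7; 15 = 2·7 + 1; 7 = 7·1 + 0 → 1
1 divides 270, so a solution exists.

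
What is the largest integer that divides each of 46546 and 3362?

Euclid: 46546 = 13·3362 + 2840; 3362 = 1·2840 + 522; 2840 = 5·522 + 230; 522 = 2·230 + 62; 230 = 3·62 + 44; 62 = 1·44 + 18; 44 = 2·18 + 8; 18 = 2·8 + 2; 8 = 4·2 + 0. Last nonzero remainder: 2.

2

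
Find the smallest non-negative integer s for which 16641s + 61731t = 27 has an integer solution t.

3487

Reduce mod 61731: 16641s ≡ 27 (mod 61731). With g = gcd(16641, 61731) = 9 dividing 27, divide through: 1849s ≡ 3 (mod 6859).
Since gcd(1849, 6859) = 1, s ≡ 3·(1849)⁻¹ ≡ 3487 (mod 6859). Smallest non-negative: 3487.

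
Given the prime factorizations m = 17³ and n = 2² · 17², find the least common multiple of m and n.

19652

max exponent per prime: 2² · 17³ = 19652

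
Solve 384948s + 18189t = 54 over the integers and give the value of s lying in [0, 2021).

gcd(384948, 18189) = 9 (Euclid: 384948 = 21·18189 + 2979; 18189 = 6·2979 + 315; 2979 = 9·315 + 144; 315 = 2·144 + 27; 144 = 5·27 + 9; 27 = 3·9 + 0), and 9 | 54.
Extended Euclid: 384948·(635) + 18189·(-13439) = 9. Scale by 6: s₀ = 3810.
General solution s = s₀ + 2021k; reducing mod 2021 gives s = 1789 (and t = -37862).

1789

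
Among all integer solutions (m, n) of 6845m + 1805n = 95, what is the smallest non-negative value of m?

19

Euclid: 6845 = 3·1805 + 1430; 1805 = 1·1430 + 375; 1430 = 3·375 + 305; 375 = 1·305 + 70; 305 = 4·70 + 25; 70 = 2·25 + 20; 25 = 1·20 + 5; 20 = 4·5 + 0 → gcd = 5; 95 = 5·19.
Back-substitution yields 6845·(77) + 1805·(-292) = 5, so one solution is m = 77·19 = 1463, n = -292·19 = -5548.
Solutions in m differ by 1805/5 = 361; the one in [0, 361) is 1463 mod 361 = 19.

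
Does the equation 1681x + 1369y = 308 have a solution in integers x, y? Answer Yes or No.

gcd(1681, 1369): 1681 = 1·1369 + 312; 1369 = 4·312 + 121; 312 = 2·121 + 70; 121 = 1·70 + 51; 70 = 1·51 + 19; 51 = 2·19 + 13; 19 = 1·13 + 6; 13 = 2·6 + 1; 6 = 6·1 + 0 → 1
1 divides 308, so a solution exists.

Yes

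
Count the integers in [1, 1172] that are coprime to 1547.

873

Prime factors of 1547: 7, 13, 17. Count integers ≤ 1172 divisible by none of them.
By inclusion–exclusion: 1172 − ⌊1172/7⌋ − ⌊1172/13⌋ − ⌊1172/17⌋ + ⌊1172/91⌋ + ⌊1172/119⌋ + ⌊1172/221⌋ − ⌊1172/1547⌋ = 873.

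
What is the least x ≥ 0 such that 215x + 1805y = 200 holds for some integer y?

236

Reduce mod 1805: 215x ≡ 200 (mod 1805). With g = gcd(215, 1805) = 5 dividing 200, divide through: 43x ≡ 40 (mod 361).
Since gcd(43, 361) = 1, x ≡ 40·(43)⁻¹ ≡ 236 (mod 361). Smallest non-negative: 236.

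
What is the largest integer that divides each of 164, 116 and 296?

4

164 = 2² · 41; 116 = 2² · 29; 296 = 2³ · 37
gcd takes min exponent of each prime: 2² = 4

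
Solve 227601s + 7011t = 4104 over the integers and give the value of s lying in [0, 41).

25

Euclid: 227601 = 32·7011 + 3249; 7011 = 2·3249 + 513; 3249 = 6·513 + 171; 513 = 3·171 + 0 → gcd = 171; 4104 = 171·24.
Back-substitution yields 227601·(13) + 7011·(-422) = 171, so one solution is s = 13·24 = 312, t = -422·24 = -10128.
Solutions in s differ by 7011/171 = 41; the one in [0, 41) is 312 mod 41 = 25.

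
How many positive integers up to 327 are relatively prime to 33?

198

Prime factors of 33: 3, 11. Count integers ≤ 327 divisible by none of them.
By inclusion–exclusion: 327 − ⌊327/3⌋ − ⌊327/11⌋ + ⌊327/33⌋ = 198.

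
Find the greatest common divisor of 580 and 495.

5

Euclid: 580 = 1·495 + 85; 495 = 5·85 + 70; 85 = 1·70 + 15; 70 = 4·15 + 10; 15 = 1·10 + 5; 10 = 2·5 + 0. Last nonzero remainder: 5.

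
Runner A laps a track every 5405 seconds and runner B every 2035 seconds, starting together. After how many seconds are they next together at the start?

2199835

5405 = 5 · 23 · 47; 2035 = 5 · 11 · 37
max exponents: 5 · 11 · 23 · 37 · 47 = 2199835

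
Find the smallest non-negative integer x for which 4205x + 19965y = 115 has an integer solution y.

gcd(4205, 19965) = 5 (Euclid: 19965 = 4·4205 + 3145; 4205 = 1·3145 + 1060; 3145 = 2·1060 + 1025; 1060 = 1·1025 + 35; 1025 = 29·35 + 10; 35 = 3·10 + 5; 10 = 2·5 + 0), and 5 | 115.
Extended Euclid: 4205·(1714) + 19965·(-361) = 5. Scale by 23: x₀ = 39422.
General solution x = x₀ + 3993t; reducing mod 3993 gives x = 3485 (and y = -734).

3485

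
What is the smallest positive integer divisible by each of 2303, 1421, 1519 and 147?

lcm(2303, 1421) = 2303·1421/gcd = 3272563/49 = 66787
lcm(66787, 1519) = 66787·1519/gcd = 101449453/49 = 2070397
lcm(2070397, 147) = 2070397·147/gcd = 304348359/49 = 6211191

6211191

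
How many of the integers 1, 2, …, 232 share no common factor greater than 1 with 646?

103

646 = 2·17·19. Inclusion–exclusion on these primes:
232 − ⌊232/2⌋ − ⌊232/17⌋ − ⌊232/19⌋ + ⌊232/34⌋ + ⌊232/38⌋ + ⌊232/323⌋ − ⌊232/646⌋ = 103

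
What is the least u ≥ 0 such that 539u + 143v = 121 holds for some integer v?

5

gcd(539, 143) = 11 (Euclid: 539 = 3·143 + 110; 143 = 1·110 + 33; 110 = 3·33 + 11; 33 = 3·11 + 0), and 11 | 121.
Extended Euclid: 539·(4) + 143·(-15) = 11. Scale by 11: u₀ = 44.
General solution u = u₀ + 13t; reducing mod 13 gives u = 5 (and v = -18).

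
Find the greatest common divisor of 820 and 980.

20

820 = 2² · 5 · 41
980 = 2² · 5 · 7²
Common: 2² · 5 = 20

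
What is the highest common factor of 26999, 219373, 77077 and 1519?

gcd(26999, 219373): 219373 = 8·26999 + 3381; 26999 = 7·3381 + 3332; 3381 = 1·3332 + 49; 3332 = 68·49 + 0 → 49
gcd(49, 77077): 77077 = 1573·49 + 0 → 49
gcd(49, 1519): 1519 = 31·49 + 0 → 49

49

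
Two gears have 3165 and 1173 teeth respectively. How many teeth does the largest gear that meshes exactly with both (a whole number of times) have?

3

3165 = 3 · 5 · 211
1173 = 3 · 17 · 23
Common: 3 = 3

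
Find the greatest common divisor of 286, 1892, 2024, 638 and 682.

gcd(286, 1892): 1892 = 6·286 + 176; 286 = 1·176 + 110; 176 = 1·110 + 66; 110 = 1·66 + 44; 66 = 1·44 + 22; 44 = 2·22 + 0 → 22
gcd(22, 2024): 2024 = 92·22 + 0 → 22
gcd(22, 638): 638 = 29·22 + 0 → 22
gcd(22, 682): 682 = 31·22 + 0 → 22

22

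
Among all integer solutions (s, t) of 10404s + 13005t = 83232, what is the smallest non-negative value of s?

3

Euclid: 13005 = 1·10404 + 2601; 10404 = 4·2601 + 0 → gcd = 2601; 83232 = 2601·32.
Back-substitution yields 10404·(-1) + 13005·(1) = 2601, so one solution is s = -1·32 = -32, t = 1·32 = 32.
Solutions in s differ by 13005/2601 = 5; the one in [0, 5) is -32 mod 5 = 3.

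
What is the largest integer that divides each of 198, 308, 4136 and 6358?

22

198 = 2 · 3² · 11; 308 = 2² · 7 · 11; 4136 = 2³ · 11 · 47; 6358 = 2 · 11 · 17²
gcd takes min exponent of each prime: 2 · 11 = 22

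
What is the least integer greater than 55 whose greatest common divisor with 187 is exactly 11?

gcd(k, 187) = 11 forces 11 | k; write k = 11s. Then gcd(11s, 11·17) = 11·gcd(s, 17), so need gcd(s, 17) = 1.
11s > 55 gives s ≥ 6. The least s ≥ 6 coprime to 17 is 6, so k = 11·6 = 66.

66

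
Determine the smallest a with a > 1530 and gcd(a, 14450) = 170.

Multiples of 170 above 1530: 170·10, 170·11, … . Need the cofactor coprime to 14450/170 = 85.
Checking s = 10, 11, … the first with gcd(s, 85) = 1 is s = 11, giving 1870.

1870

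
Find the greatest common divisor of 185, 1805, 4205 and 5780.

5

gcd(185, 1805): 1805 = 9·185 + 140; 185 = 1·140 + 45; 140 = 3·45 + 5; 45 = 9·5 + 0 → 5
gcd(5, 4205): 4205 = 841·5 + 0 → 5
gcd(5, 5780): 5780 = 1156·5 + 0 → 5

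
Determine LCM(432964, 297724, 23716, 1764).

716205152124

lcm(432964, 297724) = 432964·297724/gcd = 128903773936/196 = 657672316
lcm(657672316, 23716) = 657672316·23716/gcd = 15597356646256/196 = 79578350236
lcm(79578350236, 1764) = 79578350236·1764/gcd = 140376209816304/196 = 716205152124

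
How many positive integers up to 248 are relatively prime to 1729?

Prime factors of 1729: 7, 13, 19. Count integers ≤ 248 divisible by none of them.
By inclusion–exclusion: 248 − ⌊248/7⌋ − ⌊248/13⌋ − ⌊248/19⌋ + ⌊248/91⌋ + ⌊248/133⌋ + ⌊248/247⌋ − ⌊248/1729⌋ = 185.

185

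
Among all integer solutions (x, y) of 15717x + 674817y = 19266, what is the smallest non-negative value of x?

817

Reduce mod 674817: 15717x ≡ 19266 (mod 674817). With g = gcd(15717, 674817) = 507 dividing 19266, divide through: 31x ≡ 38 (mod 1331).
Since gcd(31, 1331) = 1, x ≡ 38·(31)⁻¹ ≡ 817 (mod 1331). Smallest non-negative: 817.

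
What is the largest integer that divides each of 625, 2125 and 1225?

625 = 5⁴; 2125 = 5³ · 17; 1225 = 5² · 7²
gcd takes min exponent of each prime: 5² = 25

25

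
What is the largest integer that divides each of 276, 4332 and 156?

12

276 = 2² · 3 · 23; 4332 = 2² · 3 · 19²; 156 = 2² · 3 · 13
gcd takes min exponent of each prime: 2² · 3 = 12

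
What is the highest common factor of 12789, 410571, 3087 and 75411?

12789 = 3² · 7² · 29; 410571 = 3² · 7⁴ · 19; 3087 = 3² · 7³; 75411 = 3⁴ · 7² · 19
gcd takes min exponent of each prime: 3² · 7² = 441

441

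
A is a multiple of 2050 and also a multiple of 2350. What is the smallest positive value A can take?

gcd first: 2350 = 1·2050 + 300; 2050 = 6·300 + 250; 300 = 1·250 + 50; 250 = 5·50 + 0 → gcd = 50
lcm = 2050·2350/gcd = 4817500/50 = 96350

96350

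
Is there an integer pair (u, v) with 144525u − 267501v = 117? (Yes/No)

gcd(144525, 267501): 267501 = 1·144525 + 122976; 144525 = 1·122976 + 21549; 122976 = 5·21549 + 15231; 21549 = 1·15231 + 6318; 15231 = 2·6318 + 2595; 6318 = 2·2595 + 1128; 2595 = 2·1128 + 339; 1128 = 3·339 + 111; 339 = 3·111 + 6; 111 = 18·6 + 3; 6 = 2·3 + 0 → 3
3 divides 117, so a solution exists.

Yes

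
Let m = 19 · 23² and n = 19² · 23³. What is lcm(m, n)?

max exponent per prime: 19² · 23³ = 4392287

4392287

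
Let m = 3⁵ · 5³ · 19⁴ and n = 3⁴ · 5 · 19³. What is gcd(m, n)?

2777895

min exponent per shared prime: 3⁴ · 5 · 19³ = 2777895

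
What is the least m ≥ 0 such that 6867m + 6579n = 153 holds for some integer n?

Reduce mod 6579: 6867m ≡ 153 (mod 6579). With g = gcd(6867, 6579) = 9 dividing 153, divide through: 763m ≡ 17 (mod 731).
Since gcd(763, 731) = 1, m ≡ 17·(763)⁻¹ ≡ 663 (mod 731). Smallest non-negative: 663.

663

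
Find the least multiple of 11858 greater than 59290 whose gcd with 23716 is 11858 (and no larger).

23716 = 11858·2. Any t with gcd(t, 23716) = 11858 is a multiple of 11858, say 11858s, with s coprime to 2.
Need s > 59290/11858, so s ≥ 6. First s ≥ 6 with gcd(s, 2) = 1 is s = 7. Thus t = 11858·7 = 83006.

83006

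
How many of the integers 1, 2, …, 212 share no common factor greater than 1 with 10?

85

10 = 2·5. Inclusion–exclusion on these primes:
212 − ⌊212/2⌋ − ⌊212/5⌋ + ⌊212/10⌋ = 85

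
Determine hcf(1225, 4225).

25

Euclid: 4225 = 3·1225 + 550; 1225 = 2·550 + 125; 550 = 4·125 + 50; 125 = 2·50 + 25; 50 = 2·25 + 0. Last nonzero remainder: 25.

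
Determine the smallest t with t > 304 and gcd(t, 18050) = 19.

Multiples of 19 above 304: 19·17, 19·18, … . Need the cofactor coprime to 18050/19 = 950.
Checking s = 17, 18, … the first with gcd(s, 950) = 1 is s = 17, giving 323.

323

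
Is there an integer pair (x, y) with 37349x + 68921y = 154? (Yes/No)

gcd(37349, 68921): 68921 = 1·37349 + 31572; 37349 = 1·31572 + 5777; 31572 = 5·5777 + 2687; 5777 = 2·2687 + 403; 2687 = 6·403 + 269; 403 = 1·269 + 134; 269 = 2·134 + 1; 134 = 134·1 + 0 → 1
1 divides 154, so a solution exists.

Yes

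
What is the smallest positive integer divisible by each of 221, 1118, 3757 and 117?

lcm(221, 1118) = 221·1118/gcd = 247078/13 = 19006
lcm(19006, 3757) = 19006·3757/gcd = 71405542/221 = 323102
lcm(323102, 117) = 323102·117/gcd = 37802934/13 = 2907918

2907918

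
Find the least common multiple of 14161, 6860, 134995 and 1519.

33863765740

14161 = 7² · 17²; 6860 = 2² · 5 · 7³; 134995 = 5 · 7² · 19 · 29; 1519 = 7² · 31
lcm takes max exponent of each prime: 2² · 5 · 7³ · 17² · 19 · 29 · 31 = 33863765740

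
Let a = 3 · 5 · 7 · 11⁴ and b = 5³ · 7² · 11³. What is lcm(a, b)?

max exponent per prime: 3 · 5³ · 7² · 11⁴ = 269028375

269028375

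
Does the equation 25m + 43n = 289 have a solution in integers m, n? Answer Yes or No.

Yes

By Bézout, 25m + 43n = 289 has integer solutions iff gcd(25, 43) | 289.
Euclid: 43 = 1·25 + 18; 25 = 1·18 + 7; 18 = 2·7 + 4; 7 = 1·4 + 3; 4 = 1·3 + 1; 3 = 3·1 + 0. gcd = 1; 289 mod 1 = 0. Yes.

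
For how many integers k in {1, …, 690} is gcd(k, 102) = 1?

102 = 2·3·17. Inclusion–exclusion on these primes:
690 − ⌊690/2⌋ − ⌊690/3⌋ − ⌊690/17⌋ + ⌊690/6⌋ + ⌊690/34⌋ + ⌊690/51⌋ − ⌊690/102⌋ = 217

217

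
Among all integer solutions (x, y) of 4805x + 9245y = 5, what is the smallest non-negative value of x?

Euclid: 9245 = 1·4805 + 4440; 4805 = 1·4440 + 365; 4440 = 12·365 + 60; 365 = 6·60 + 5; 60 = 12·5 + 0 → gcd = 5; 5 = 5·1.
Back-substitution yields 4805·(152) + 9245·(-79) = 5, so one solution is x = 152·1 = 152, y = -79·1 = -79.
Solutions in x differ by 9245/5 = 1849; the one in [0, 1849) is 152 mod 1849 = 152.

152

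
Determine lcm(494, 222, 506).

lcm(494, 222) = 494·222/gcd = 109668/2 = 54834
lcm(54834, 506) = 54834·506/gcd = 27746004/2 = 13873002

13873002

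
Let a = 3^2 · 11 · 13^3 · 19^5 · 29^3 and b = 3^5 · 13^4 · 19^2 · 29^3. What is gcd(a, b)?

min exponent per shared prime: 3^2 · 13^3 · 19^2 · 29^3 = 174089974617

174089974617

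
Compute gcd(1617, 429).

Euclid: 1617 = 3·429 + 330; 429 = 1·330 + 99; 330 = 3·99 + 33; 99 = 3·33 + 0. Last nonzero remainder: 33.

33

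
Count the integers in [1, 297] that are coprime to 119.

Prime factors of 119: 7, 17. Count integers ≤ 297 divisible by none of them.
By inclusion–exclusion: 297 − ⌊297/7⌋ − ⌊297/17⌋ + ⌊297/119⌋ = 240.

240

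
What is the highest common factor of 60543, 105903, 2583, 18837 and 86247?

63

gcd(60543, 105903): 105903 = 1·60543 + 45360; 60543 = 1·45360 + 15183; 45360 = 2·15183 + 14994; 15183 = 1·14994 + 189; 14994 = 79·189 + 63; 189 = 3·63 + 0 → 63
gcd(63, 2583): 2583 = 41·63 + 0 → 63
gcd(63, 18837): 18837 = 299·63 + 0 → 63
gcd(63, 86247): 86247 = 1369·63 + 0 → 63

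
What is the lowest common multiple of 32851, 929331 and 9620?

1737830383380

32851 = 7 · 13 · 19²; 929331 = 3² · 13³ · 47; 9620 = 2² · 5 · 13 · 37
lcm takes max exponent of each prime: 2² · 3² · 5 · 7 · 13³ · 19² · 37 · 47 = 1737830383380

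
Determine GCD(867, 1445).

Euclid: 1445 = 1·867 + 578; 867 = 1·578 + 289; 578 = 2·289 + 0. Last nonzero remainder: 289.

289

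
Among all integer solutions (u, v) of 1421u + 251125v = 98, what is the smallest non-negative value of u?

3888

Reduce mod 251125: 1421u ≡ 98 (mod 251125). With g = gcd(1421, 251125) = 49 dividing 98, divide through: 29u ≡ 2 (mod 5125).
Since gcd(29, 5125) = 1, u ≡ 2·(29)⁻¹ ≡ 3888 (mod 5125). Smallest non-negative: 3888.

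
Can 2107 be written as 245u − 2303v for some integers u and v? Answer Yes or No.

By Bézout, 245u − 2303v = 2107 has integer solutions iff gcd(245, 2303) | 2107.
Euclid: 2303 = 9·245 + 98; 245 = 2·98 + 49; 98 = 2·49 + 0. gcd = 49; 2107 mod 49 = 0. Yes.

Yes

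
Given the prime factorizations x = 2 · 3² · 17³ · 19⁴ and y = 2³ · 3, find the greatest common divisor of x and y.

6

min exponent per shared prime: 2 · 3 = 6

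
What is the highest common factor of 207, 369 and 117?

207 = 3² · 23; 369 = 3² · 41; 117 = 3² · 13
gcd takes min exponent of each prime: 3² = 9

9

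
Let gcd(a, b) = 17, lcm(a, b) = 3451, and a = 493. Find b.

a·b = gcd·lcm = 17·3451 = 58667, so b = 58667/493 = 119.

119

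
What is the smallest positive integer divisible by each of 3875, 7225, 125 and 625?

5599375

3875 = 5³ · 31; 7225 = 5² · 17²; 125 = 5³; 625 = 5⁴
lcm takes max exponent of each prime: 5⁴ · 17² · 31 = 5599375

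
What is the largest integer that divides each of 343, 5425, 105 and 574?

gcd(343, 5425): 5425 = 15·343 + 280; 343 = 1·280 + 63; 280 = 4·63 + 28; 63 = 2·28 + 7; 28 = 4·7 + 0 → 7
gcd(7, 105): 105 = 15·7 + 0 → 7
gcd(7, 574): 574 = 82·7 + 0 → 7

7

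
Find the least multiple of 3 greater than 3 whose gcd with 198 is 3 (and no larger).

15

gcd(m, 198) = 3 forces 3 | m; write m = 3s. Then gcd(3s, 3·66) = 3·gcd(s, 66), so need gcd(s, 66) = 1.
3s > 3 gives s ≥ 2. The least s ≥ 2 coprime to 66 is 5, so m = 3·5 = 15.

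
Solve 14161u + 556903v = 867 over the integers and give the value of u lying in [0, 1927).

354

Euclid: 556903 = 39·14161 + 4624; 14161 = 3·4624 + 289; 4624 = 16·289 + 0 → gcd = 289; 867 = 289·3.
Back-substitution yields 14161·(118) + 556903·(-3) = 289, so one solution is u = 118·3 = 354, v = -3·3 = -9.
Solutions in u differ by 556903/289 = 1927; the one in [0, 1927) is 354 mod 1927 = 354.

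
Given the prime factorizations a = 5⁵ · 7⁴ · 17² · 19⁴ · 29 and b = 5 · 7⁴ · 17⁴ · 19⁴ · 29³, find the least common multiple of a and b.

1991802461570422965625

max exponent per prime: 5⁵ · 7⁴ · 17⁴ · 19⁴ · 29³ = 1991802461570422965625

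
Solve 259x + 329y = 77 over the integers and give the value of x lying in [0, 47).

Euclid: 329 = 1·259 + 70; 259 = 3·70 + 49; 70 = 1·49 + 21; 49 = 2·21 + 7; 21 = 3·7 + 0 → gcd = 7; 77 = 7·11.
Back-substitution yields 259·(14) + 329·(-11) = 7, so one solution is x = 14·11 = 154, y = -11·11 = -121.
Solutions in x differ by 329/7 = 47; the one in [0, 47) is 154 mod 47 = 13.

13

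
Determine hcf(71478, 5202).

18

Euclid: 71478 = 13·5202 + 3852; 5202 = 1·3852 + 1350; 3852 = 2·1350 + 1152; 1350 = 1·1152 + 198; 1152 = 5·198 + 162; 198 = 1·162 + 36; 162 = 4·36 + 18; 36 = 2·18 + 0. Last nonzero remainder: 18.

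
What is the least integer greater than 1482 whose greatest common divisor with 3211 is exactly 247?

3211 = 247·13. Any a with gcd(a, 3211) = 247 is a multiple of 247, say 247s, with s coprime to 13.
Need s > 1482/247, so s ≥ 7. First s ≥ 7 with gcd(s, 13) = 1 is s = 7. Thus a = 247·7 = 1729.

1729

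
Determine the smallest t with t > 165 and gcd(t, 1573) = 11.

gcd(t, 1573) = 11 forces 11 | t; write t = 11s. Then gcd(11s, 11·143) = 11·gcd(s, 143), so need gcd(s, 143) = 1.
11s > 165 gives s ≥ 16. The least s ≥ 16 coprime to 143 is 16, so t = 11·16 = 176.

176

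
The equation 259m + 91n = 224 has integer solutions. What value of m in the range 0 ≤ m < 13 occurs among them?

gcd(259, 91) = 7 (Euclid: 259 = 2·91 + 77; 91 = 1·77 + 14; 77 = 5·14 + 7; 14 = 2·7 + 0), and 7 | 224.
Extended Euclid: 259·(6) + 91·(-17) = 7. Scale by 32: m₀ = 192.
General solution m = m₀ + 13t; reducing mod 13 gives m = 10 (and n = -26).

10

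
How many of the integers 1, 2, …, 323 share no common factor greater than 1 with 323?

288

Prime factors of 323: 17, 19. Count integers ≤ 323 divisible by none of them.
By inclusion–exclusion: 323 − ⌊323/17⌋ − ⌊323/19⌋ + ⌊323/323⌋ = 288.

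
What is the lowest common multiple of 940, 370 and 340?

940 = 2² · 5 · 47; 370 = 2 · 5 · 37; 340 = 2² · 5 · 17
lcm takes max exponent of each prime: 2² · 5 · 17 · 37 · 47 = 591260

591260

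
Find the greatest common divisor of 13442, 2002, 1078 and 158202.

22

13442 = 2 · 11 · 13 · 47; 2002 = 2 · 7 · 11 · 13; 1078 = 2 · 7² · 11; 158202 = 2 · 3² · 11 · 17 · 47
gcd takes min exponent of each prime: 2 · 11 = 22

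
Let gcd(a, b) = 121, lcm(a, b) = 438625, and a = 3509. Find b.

a·b = gcd·lcm = 121·438625 = 53073625, so b = 53073625/3509 = 15125.

15125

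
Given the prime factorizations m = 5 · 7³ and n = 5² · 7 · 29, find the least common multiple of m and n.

max exponent per prime: 5² · 7³ · 29 = 248675

248675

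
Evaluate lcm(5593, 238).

11186

gcd first: 5593 = 23·238 + 119; 238 = 2·119 + 0 → gcd = 119
lcm = 5593·238/gcd = 1331134/119 = 11186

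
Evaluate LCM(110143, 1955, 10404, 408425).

1201538972700

110143 = 11 · 17 · 19 · 31; 1955 = 5 · 17 · 23; 10404 = 2² · 3² · 17²; 408425 = 5² · 17 · 31²
lcm takes max exponent of each prime: 2² · 3² · 5² · 11 · 17² · 19 · 23 · 31² = 1201538972700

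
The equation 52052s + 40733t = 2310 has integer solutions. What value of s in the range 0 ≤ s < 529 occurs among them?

11

Reduce mod 40733: 52052s ≡ 2310 (mod 40733). With g = gcd(52052, 40733) = 77 dividing 2310, divide through: 676s ≡ 30 (mod 529).
Since gcd(676, 529) = 1, s ≡ 30·(676)⁻¹ ≡ 11 (mod 529). Smallest non-negative: 11.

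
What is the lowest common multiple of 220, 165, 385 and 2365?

198660

220 = 2² · 5 · 11; 165 = 3 · 5 · 11; 385 = 5 · 7 · 11; 2365 = 5 · 11 · 43
lcm takes max exponent of each prime: 2² · 3 · 5 · 7 · 11 · 43 = 198660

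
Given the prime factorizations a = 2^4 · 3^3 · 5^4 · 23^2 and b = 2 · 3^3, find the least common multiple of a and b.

142830000

max exponent per prime: 2^4 · 3^3 · 5^4 · 23^2 = 142830000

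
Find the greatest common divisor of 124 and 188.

124 = 2² · 31
188 = 2² · 47
Common: 2² = 4

4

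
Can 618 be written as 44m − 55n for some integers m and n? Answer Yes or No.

No

gcd(44, 55): 55 = 1·44 + 11; 44 = 4·11 + 0 → 11
11 does not divide 618, so a solution does not exist.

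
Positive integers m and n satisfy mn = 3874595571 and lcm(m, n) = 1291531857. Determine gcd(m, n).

3

From gcd × lcm = mn: gcd = 3874595571 / 1291531857 = 3.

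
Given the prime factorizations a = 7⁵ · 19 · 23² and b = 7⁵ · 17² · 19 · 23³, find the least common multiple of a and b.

max exponent per prime: 7⁵ · 17² · 19 · 23³ = 1122858812579

1122858812579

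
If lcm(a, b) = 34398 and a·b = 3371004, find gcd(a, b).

From gcd × lcm = ab: gcd = 3371004 / 34398 = 98.

98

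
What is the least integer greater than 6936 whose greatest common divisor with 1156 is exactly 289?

7225

gcd(t, 1156) = 289 forces 289 | t; write t = 289s. Then gcd(289s, 289·4) = 289·gcd(s, 4), so need gcd(s, 4) = 1.
289s > 6936 gives s ≥ 25. The least s ≥ 25 coprime to 4 is 25, so t = 289·25 = 7225.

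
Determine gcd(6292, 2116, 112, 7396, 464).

4

6292 = 2² · 11² · 13; 2116 = 2² · 23²; 112 = 2⁴ · 7; 7396 = 2² · 43²; 464 = 2⁴ · 29
gcd takes min exponent of each prime: 2² = 4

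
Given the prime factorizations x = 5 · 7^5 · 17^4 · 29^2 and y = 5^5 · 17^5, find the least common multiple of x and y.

max exponent per prime: 5^5 · 7^5 · 17^5 · 29^2 = 62716357124246875

62716357124246875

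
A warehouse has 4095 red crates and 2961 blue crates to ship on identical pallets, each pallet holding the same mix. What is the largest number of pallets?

Euclid: 4095 = 1·2961 + 1134; 2961 = 2·1134 + 693; 1134 = 1·693 + 441; 693 = 1·441 + 252; 441 = 1·252 + 189; 252 = 1·189 + 63; 189 = 3·63 + 0. Last nonzero remainder: 63.

63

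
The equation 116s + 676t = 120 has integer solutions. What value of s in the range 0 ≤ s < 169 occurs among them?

gcd(116, 676) = 4 (Euclid: 676 = 5·116 + 96; 116 = 1·96 + 20; 96 = 4·20 + 16; 20 = 1·16 + 4; 16 = 4·4 + 0), and 4 | 120.
Extended Euclid: 116·(35) + 676·(-6) = 4. Scale by 30: s₀ = 1050.
General solution s = s₀ + 169k; reducing mod 169 gives s = 36 (and t = -6).

36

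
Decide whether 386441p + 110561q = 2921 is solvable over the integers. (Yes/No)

gcd(386441, 110561): 386441 = 3·110561 + 54758; 110561 = 2·54758 + 1045; 54758 = 52·1045 + 418; 1045 = 2·418 + 209; 418 = 2·209 + 0 → 209
209 does not divide 2921, so a solution does not exist.

No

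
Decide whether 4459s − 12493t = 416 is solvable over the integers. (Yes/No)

By Bézout, 4459s − 12493t = 416 has integer solutions iff gcd(4459, 12493) | 416.
Euclid: 12493 = 2·4459 + 3575; 4459 = 1·3575 + 884; 3575 = 4·884 + 39; 884 = 22·39 + 26; 39 = 1·26 + 13; 26 = 2·13 + 0. gcd = 13; 416 mod 13 = 0. Yes.

Yes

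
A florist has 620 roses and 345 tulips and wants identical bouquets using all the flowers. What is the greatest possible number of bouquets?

5

620 = 2² · 5 · 31
345 = 3 · 5 · 23
Common: 5 = 5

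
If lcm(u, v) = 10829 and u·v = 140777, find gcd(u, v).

gcd·lcm = product, so gcd = 140777/10829 = 13.

13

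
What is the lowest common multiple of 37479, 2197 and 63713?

37479 = 3 · 13 · 31²; 2197 = 13³; 63713 = 13³ · 29
lcm takes max exponent of each prime: 3 · 13³ · 29 · 31² = 183684579

183684579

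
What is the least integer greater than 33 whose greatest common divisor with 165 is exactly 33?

165 = 33·5. Any m with gcd(m, 165) = 33 is a multiple of 33, say 33s, with s coprime to 5.
Need s > 33/33, so s ≥ 2. First s ≥ 2 with gcd(s, 5) = 1 is s = 2. Thus m = 33·2 = 66.

66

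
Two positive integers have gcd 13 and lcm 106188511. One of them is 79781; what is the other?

17303

Using ab = gcd(a,b)·lcm(a,b) = 13·106188511 = 1380450643, we get b = 1380450643/79781 = 17303.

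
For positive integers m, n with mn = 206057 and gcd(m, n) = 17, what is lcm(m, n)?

12121

gcd·lcm = product, so lcm = 206057/17 = 12121.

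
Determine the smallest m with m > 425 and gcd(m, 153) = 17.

442

gcd(m, 153) = 17 forces 17 | m; write m = 17s. Then gcd(17s, 17·9) = 17·gcd(s, 9), so need gcd(s, 9) = 1.
17s > 425 gives s ≥ 26. The least s ≥ 26 coprime to 9 is 26, so m = 17·26 = 442.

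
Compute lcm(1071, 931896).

15842232

1071 = 3² · 7 · 17; 931896 = 2³ · 3² · 7 · 43²
max exponents: 2³ · 3² · 7 · 17 · 43² = 15842232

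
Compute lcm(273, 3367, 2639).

273 = 3 · 7 · 13; 3367 = 7 · 13 · 37; 2639 = 7 · 13 · 29
lcm takes max exponent of each prime: 3 · 7 · 13 · 29 · 37 = 292929

292929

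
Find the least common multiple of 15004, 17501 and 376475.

15004 = 2² · 11² · 31; 17501 = 11 · 37 · 43; 376475 = 5² · 11 · 37²
lcm takes max exponent of each prime: 2² · 5² · 11² · 31 · 37² · 43 = 22081011700

22081011700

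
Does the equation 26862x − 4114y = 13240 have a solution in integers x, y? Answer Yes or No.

No

gcd(26862, 4114): 26862 = 6·4114 + 2178; 4114 = 1·2178 + 1936; 2178 = 1·1936 + 242; 1936 = 8·242 + 0 → 242
242 does not divide 13240, so a solution does not exist.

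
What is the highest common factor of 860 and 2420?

20

860 = 2² · 5 · 43
2420 = 2² · 5 · 11²
Common: 2² · 5 = 20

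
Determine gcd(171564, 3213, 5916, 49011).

51

171564 = 2² · 3 · 17 · 29²; 3213 = 3³ · 7 · 17; 5916 = 2² · 3 · 17 · 29; 49011 = 3 · 17 · 31²
gcd takes min exponent of each prime: 3 · 17 = 51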